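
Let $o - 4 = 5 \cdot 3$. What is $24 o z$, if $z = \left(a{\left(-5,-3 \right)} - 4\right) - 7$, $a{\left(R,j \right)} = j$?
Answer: $-6384$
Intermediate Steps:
$o = 19$ ($o = 4 + 5 \cdot 3 = 4 + 15 = 19$)
$z = -14$ ($z = \left(-3 - 4\right) - 7 = -7 - 7 = -14$)
$24 o z = 24 \cdot 19 \left(-14\right) = 456 \left(-14\right) = -6384$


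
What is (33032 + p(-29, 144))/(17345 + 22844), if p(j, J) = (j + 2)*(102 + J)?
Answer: 26390/40189 ≈ 0.65665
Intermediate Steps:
p(j, J) = (2 + j)*(102 + J)
(33032 + p(-29, 144))/(17345 + 22844) = (33032 + (204 + 2*144 + 102*(-29) + 144*(-29)))/(17345 + 22844) = (33032 + (204 + 288 - 2958 - 4176))/40189 = (33032 - 6642)*(1/40189) = 26390*(1/40189) = 26390/40189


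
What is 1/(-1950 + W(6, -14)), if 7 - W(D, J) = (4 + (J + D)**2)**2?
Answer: -1/6567 ≈ -0.00015228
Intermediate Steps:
W(D, J) = 7 - (4 + (D + J)**2)**2 (W(D, J) = 7 - (4 + (J + D)**2)**2 = 7 - (4 + (D + J)**2)**2)
1/(-1950 + W(6, -14)) = 1/(-1950 + (7 - (4 + (6 - 14)**2)**2)) = 1/(-1950 + (7 - (4 + (-8)**2)**2)) = 1/(-1950 + (7 - (4 + 64)**2)) = 1/(-1950 + (7 - 1*68**2)) = 1/(-1950 + (7 - 1*4624)) = 1/(-1950 + (7 - 4624)) = 1/(-1950 - 4617) = 1/(-6567) = -1/6567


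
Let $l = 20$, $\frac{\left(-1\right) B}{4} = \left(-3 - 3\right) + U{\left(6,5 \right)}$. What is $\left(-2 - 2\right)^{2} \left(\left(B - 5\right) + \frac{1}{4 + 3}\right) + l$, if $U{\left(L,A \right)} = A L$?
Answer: $- \frac{11156}{7} \approx -1593.7$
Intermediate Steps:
$B = -96$ ($B = - 4 \left(\left(-3 - 3\right) + 5 \cdot 6\right) = - 4 \left(-6 + 30\right) = \left(-4\right) 24 = -96$)
$\left(-2 - 2\right)^{2} \left(\left(B - 5\right) + \frac{1}{4 + 3}\right) + l = \left(-2 - 2\right)^{2} \left(\left(-96 - 5\right) + \frac{1}{4 + 3}\right) + 20 = \left(-4\right)^{2} \left(-101 + \frac{1}{7}\right) + 20 = 16 \left(-101 + \frac{1}{7}\right) + 20 = 16 \left(- \frac{706}{7}\right) + 20 = - \frac{11296}{7} + 20 = - \frac{11156}{7}$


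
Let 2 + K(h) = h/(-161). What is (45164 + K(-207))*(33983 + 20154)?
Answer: 17115033591/7 ≈ 2.4450e+9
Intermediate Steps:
K(h) = -2 - h/161 (K(h) = -2 + h/(-161) = -2 + h*(-1/161) = -2 - h/161)
(45164 + K(-207))*(33983 + 20154) = (45164 + (-2 - 1/161*(-207)))*(33983 + 20154) = (45164 + (-2 + 9/7))*54137 = (45164 - 5/7)*54137 = (316143/7)*54137 = 17115033591/7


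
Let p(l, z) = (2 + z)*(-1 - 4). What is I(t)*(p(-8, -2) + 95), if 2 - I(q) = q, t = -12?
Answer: 1330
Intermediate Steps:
I(q) = 2 - q
p(l, z) = -10 - 5*z (p(l, z) = (2 + z)*(-5) = -10 - 5*z)
I(t)*(p(-8, -2) + 95) = (2 - 1*(-12))*((-10 - 5*(-2)) + 95) = (2 + 12)*((-10 + 10) + 95) = 14*(0 + 95) = 14*95 = 1330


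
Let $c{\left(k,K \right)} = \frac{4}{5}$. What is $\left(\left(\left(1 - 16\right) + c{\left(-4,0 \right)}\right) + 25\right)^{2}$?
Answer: $\frac{2916}{25} \approx 116.64$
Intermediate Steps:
$c{\left(k,K \right)} = \frac{4}{5}$ ($c{\left(k,K \right)} = 4 \cdot \frac{1}{5} = \frac{4}{5}$)
$\left(\left(\left(1 - 16\right) + c{\left(-4,0 \right)}\right) + 25\right)^{2} = \left(\left(\left(1 - 16\right) + \frac{4}{5}\right) + 25\right)^{2} = \left(\left(-15 + \frac{4}{5}\right) + 25\right)^{2} = \left(- \frac{71}{5} + 25\right)^{2} = \left(\frac{54}{5}\right)^{2} = \frac{2916}{25}$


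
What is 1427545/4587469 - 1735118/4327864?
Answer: -890789711231/9926970968108 ≈ -0.089734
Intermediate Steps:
1427545/4587469 - 1735118/4327864 = 1427545*(1/4587469) - 1735118*1/4327864 = 1427545/4587469 - 867559/2163932 = -890789711231/9926970968108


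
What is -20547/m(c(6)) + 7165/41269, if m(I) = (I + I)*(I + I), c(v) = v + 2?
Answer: -846119903/10564864 ≈ -80.088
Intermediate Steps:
c(v) = 2 + v
m(I) = 4*I**2 (m(I) = (2*I)*(2*I) = 4*I**2)
-20547/m(c(6)) + 7165/41269 = -20547*1/(4*(2 + 6)**2) + 7165/41269 = -20547/(4*8**2) + 7165*(1/41269) = -20547/(4*64) + 7165/41269 = -20547/256 + 7165/41269 = -846119903/10564864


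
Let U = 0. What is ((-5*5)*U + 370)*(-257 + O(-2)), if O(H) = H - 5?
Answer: -97680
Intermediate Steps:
O(H) = -5 + H
((-5*5)*U + 370)*(-257 + O(-2)) = (-5*5*0 + 370)*(-257 + (-5 - 2)) = (-25*0 + 370)*(-257 - 7) = (0 + 370)*(-264) = 370*(-264) = -97680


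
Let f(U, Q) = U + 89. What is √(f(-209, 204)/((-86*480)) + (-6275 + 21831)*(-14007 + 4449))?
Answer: I*√4398674792746/172 ≈ 12194.0*I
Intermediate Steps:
f(U, Q) = 89 + U
√(f(-209, 204)/((-86*480)) + (-6275 + 21831)*(-14007 + 4449)) = √((89 - 209)/((-86*480)) + (-6275 + 21831)*(-14007 + 4449)) = √(-120/(-41280) + 15556*(-9558)) = √(-120*(-1/41280) - 148684248) = √(1/344 - 148684248) = √(-51147381311/344) = I*√4398674792746/172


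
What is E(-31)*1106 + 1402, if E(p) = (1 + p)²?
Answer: 996802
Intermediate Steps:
E(-31)*1106 + 1402 = (1 - 31)²*1106 + 1402 = (-30)²*1106 + 1402 = 900*1106 + 1402 = 995400 + 1402 = 996802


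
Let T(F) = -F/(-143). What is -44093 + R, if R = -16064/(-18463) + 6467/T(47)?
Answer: -21187199162/867761 ≈ -24416.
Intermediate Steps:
T(F) = F/143 (T(F) = -F*(-1)/143 = -(-1)*F/143 = F/143)
R = 17074986611/867761 (R = -16064/(-18463) + 6467/(((1/143)*47)) = -16064*(-1/18463) + 6467/(47/143) = 16064/18463 + 6467*(143/47) = 16064/18463 + 924781/47 = 17074986611/867761 ≈ 19677.)
-44093 + R = -44093 + 17074986611/867761 = -21187199162/867761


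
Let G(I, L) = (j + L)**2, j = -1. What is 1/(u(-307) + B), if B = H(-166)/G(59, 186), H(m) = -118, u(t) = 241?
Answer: 34225/8248107 ≈ 0.0041494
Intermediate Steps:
G(I, L) = (-1 + L)**2
B = -118/34225 (B = -118/(-1 + 186)**2 = -118/(185**2) = -118/34225 ≈ -0.0034478)
1/(u(-307) + B) = 1/(241 - 118/34225) = 1/(8248107/34225) = 34225/8248107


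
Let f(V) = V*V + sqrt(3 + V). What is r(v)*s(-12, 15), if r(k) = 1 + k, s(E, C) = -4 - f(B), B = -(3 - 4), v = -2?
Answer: 7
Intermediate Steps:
B = 1 (B = -1*(-1) = 1)
f(V) = V**2 + sqrt(3 + V)
s(E, C) = -7 (s(E, C) = -4 - (1**2 + sqrt(3 + 1)) = -4 - (1 + sqrt(4)) = -4 - (1 + 2) = -4 - 1*3 = -4 - 3 = -7)
r(v)*s(-12, 15) = (1 - 2)*(-7) = -1*(-7) = 7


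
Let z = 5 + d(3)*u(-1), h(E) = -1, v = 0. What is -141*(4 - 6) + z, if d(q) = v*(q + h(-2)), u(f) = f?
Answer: 287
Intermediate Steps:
d(q) = 0 (d(q) = 0*(q - 1) = 0*(-1 + q) = 0)
z = 5 (z = 5 + 0*(-1) = 5 + 0 = 5)
-141*(4 - 6) + z = -141*(4 - 6) + 5 = -141*(-2) + 5 = -47*(-6) + 5 = 282 + 5 = 287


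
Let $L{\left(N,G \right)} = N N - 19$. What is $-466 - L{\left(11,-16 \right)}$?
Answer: $-568$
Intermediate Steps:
$L{\left(N,G \right)} = -19 + N^{2}$ ($L{\left(N,G \right)} = N^{2} - 19 = -19 + N^{2}$)
$-466 - L{\left(11,-16 \right)} = -466 - \left(-19 + 11^{2}\right) = -466 - \left(-19 + 121\right) = -466 - 102 = -568$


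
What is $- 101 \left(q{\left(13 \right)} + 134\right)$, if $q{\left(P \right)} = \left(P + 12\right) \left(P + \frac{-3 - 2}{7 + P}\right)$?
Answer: $- \frac{182911}{4} \approx -45728.0$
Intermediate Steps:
$q{\left(P \right)} = \left(12 + P\right) \left(P - \frac{5}{7 + P}\right)$
$- 101 \left(q{\left(13 \right)} + 134\right) = - 101 \left(\frac{-60 + 13^{3} + 19 \cdot 13^{2} + 79 \cdot 13}{7 + 13} + 134\right) = - 101 \left(\frac{-60 + 2197 + 19 \cdot 169 + 1027}{20} + 134\right) = - 101 \left(\frac{-60 + 2197 + 3211 + 1027}{20} + 134\right) = - 101 \left(\frac{1}{20} \cdot 6375 + 134\right) = - 101 \left(\frac{1275}{4} + 134\right) = \left(-101\right) \frac{1811}{4} = - \frac{182911}{4}$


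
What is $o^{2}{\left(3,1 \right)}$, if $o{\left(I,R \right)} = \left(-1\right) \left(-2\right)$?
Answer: $4$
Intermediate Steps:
$o{\left(I,R \right)} = 2$
$o^{2}{\left(3,1 \right)} = 2^{2} = 4$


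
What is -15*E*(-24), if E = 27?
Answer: 9720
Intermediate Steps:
-15*E*(-24) = -15*27*(-24) = -405*(-24) = 9720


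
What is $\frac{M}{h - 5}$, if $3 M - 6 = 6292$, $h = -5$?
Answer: $- \frac{3149}{15} \approx -209.93$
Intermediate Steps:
$M = \frac{6298}{3}$ ($M = 2 + \frac{1}{3} \cdot 6292 = 2 + \frac{6292}{3} = \frac{6298}{3} \approx 2099.3$)
$\frac{M}{h - 5} = \frac{1}{-5 - 5} \cdot \frac{6298}{3} = \frac{1}{-10} \cdot \frac{6298}{3} = \left(- \frac{1}{10}\right) \frac{6298}{3} = - \frac{3149}{15}$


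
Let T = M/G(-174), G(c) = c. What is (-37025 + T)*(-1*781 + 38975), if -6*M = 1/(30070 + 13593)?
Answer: -32231037532606003/22792086 ≈ -1.4141e+9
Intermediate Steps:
M = -1/261978 (M = -1/(6*(30070 + 13593)) = -1/6/43663 = -1/6*1/43663 = -1/261978 ≈ -3.8171e-6)
T = 1/45584172 (T = -1/261978/(-174) = -1/261978*(-1/174) = 1/45584172 ≈ 2.1937e-8)
(-37025 + T)*(-1*781 + 38975) = (-37025 + 1/45584172)*(-1*781 + 38975) = -1687753968299*(-781 + 38975)/45584172 = -1687753968299/45584172*38194 = -32231037532606003/22792086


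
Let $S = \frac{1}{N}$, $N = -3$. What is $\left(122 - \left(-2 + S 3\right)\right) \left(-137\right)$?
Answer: $-17125$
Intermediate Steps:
$S = - \frac{1}{3}$ ($S = \frac{1}{-3} = - \frac{1}{3} \approx -0.33333$)
$\left(122 - \left(-2 + S 3\right)\right) \left(-137\right) = \left(122 + \left(7 - \left(5 - 1\right)\right)\right) \left(-137\right) = \left(122 + \left(7 - 4\right)\right) \left(-137\right) = \left(122 + 3\right) \left(-137\right) = 125 \left(-137\right) = -17125$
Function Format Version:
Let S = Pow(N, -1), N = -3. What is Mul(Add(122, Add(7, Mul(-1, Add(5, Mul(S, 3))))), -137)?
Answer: -17125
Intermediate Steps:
S = Rational(-1, 3) (S = Pow(-3, -1) = Rational(-1, 3) ≈ -0.33333)
Mul(Add(122, Add(7, Mul(-1, Add(5, Mul(S, 3))))), -137) = Mul(Add(122, Add(7, Mul(-1, Add(5, Mul(Rational(-1, 3), 3))))), -137) = Mul(Add(122, Add(7, Mul(-1, Add(5, -1)))), -137) = Mul(Add(122, Add(7, Mul(-1, 4))), -137) = Mul(Add(122, Add(7, -4)), -137) = Mul(Add(122, 3), -137) = Mul(125, -137) = -17125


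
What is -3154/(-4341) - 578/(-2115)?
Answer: 3059936/3060405 ≈ 0.99985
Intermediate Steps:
-3154/(-4341) - 578/(-2115) = -3154*(-1/4341) - 578*(-1/2115) = 3154/4341 + 578/2115 = 3059936/3060405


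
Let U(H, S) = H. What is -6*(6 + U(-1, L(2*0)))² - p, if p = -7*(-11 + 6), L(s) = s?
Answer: -185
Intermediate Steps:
p = 35 (p = -7*(-5) = 35)
-6*(6 + U(-1, L(2*0)))² - p = -6*(6 - 1)² - 1*35 = -6*5² - 35 = -6*25 - 35 = -150 - 35 = -185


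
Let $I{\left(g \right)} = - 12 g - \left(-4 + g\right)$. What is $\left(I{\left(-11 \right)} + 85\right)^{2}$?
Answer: $53824$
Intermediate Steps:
$I{\left(g \right)} = 4 - 13 g$
$\left(I{\left(-11 \right)} + 85\right)^{2} = \left(\left(4 - -143\right) + 85\right)^{2} = \left(\left(4 + 143\right) + 85\right)^{2} = \left(147 + 85\right)^{2} = 232^{2} = 53824$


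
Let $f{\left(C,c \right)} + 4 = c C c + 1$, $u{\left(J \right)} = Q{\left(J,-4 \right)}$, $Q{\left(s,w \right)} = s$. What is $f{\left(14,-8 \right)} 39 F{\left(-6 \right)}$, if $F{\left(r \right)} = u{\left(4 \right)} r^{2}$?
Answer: $5015088$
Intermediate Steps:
$u{\left(J \right)} = J$
$f{\left(C,c \right)} = -3 + C c^{2}$ ($f{\left(C,c \right)} = -4 + \left(c C c + 1\right) = -4 + \left(C c c + 1\right) = -4 + \left(C c^{2} + 1\right) = -4 + \left(1 + C c^{2}\right) = -3 + C c^{2}$)
$F{\left(r \right)} = 4 r^{2}$
$f{\left(14,-8 \right)} 39 F{\left(-6 \right)} = \left(-3 + 14 \left(-8\right)^{2}\right) 39 \cdot 4 \left(-6\right)^{2} = \left(-3 + 14 \cdot 64\right) 39 \cdot 4 \cdot 36 = \left(-3 + 896\right) 39 \cdot 144 = 893 \cdot 39 \cdot 144 = 34827 \cdot 144 = 5015088$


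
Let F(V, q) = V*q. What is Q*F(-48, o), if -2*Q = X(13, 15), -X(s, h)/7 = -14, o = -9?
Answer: -21168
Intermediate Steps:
X(s, h) = 98 (X(s, h) = -7*(-14) = 98)
Q = -49 (Q = -1/2*98 = -49)
Q*F(-48, o) = -(-2352)*(-9) = -49*432 = -21168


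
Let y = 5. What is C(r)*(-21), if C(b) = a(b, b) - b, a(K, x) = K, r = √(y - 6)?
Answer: 0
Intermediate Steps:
r = I (r = √(5 - 6) = √(-1) = I ≈ 1.0*I)
C(b) = 0 (C(b) = b - b = 0)
C(r)*(-21) = 0*(-21) = 0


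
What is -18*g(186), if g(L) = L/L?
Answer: -18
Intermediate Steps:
g(L) = 1
-18*g(186) = -18*1 = -18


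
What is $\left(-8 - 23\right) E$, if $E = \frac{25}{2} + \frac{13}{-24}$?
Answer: $- \frac{8897}{24} \approx -370.71$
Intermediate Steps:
$E = \frac{287}{24}$ ($E = 25 \cdot \frac{1}{2} + 13 \left(- \frac{1}{24}\right) = \frac{25}{2} - \frac{13}{24} = \frac{287}{24} \approx 11.958$)
$\left(-8 - 23\right) E = \left(-8 - 23\right) \frac{287}{24} = \left(-31\right) \frac{287}{24} = - \frac{8897}{24}$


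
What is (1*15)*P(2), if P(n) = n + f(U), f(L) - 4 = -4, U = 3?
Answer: 30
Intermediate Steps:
f(L) = 0 (f(L) = 4 - 4 = 0)
P(n) = n (P(n) = n + 0 = n)
(1*15)*P(2) = (1*15)*2 = 15*2 = 30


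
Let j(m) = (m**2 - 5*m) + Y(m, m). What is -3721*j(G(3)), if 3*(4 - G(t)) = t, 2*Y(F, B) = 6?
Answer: 11163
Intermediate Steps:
Y(F, B) = 3 (Y(F, B) = (1/2)*6 = 3)
G(t) = 4 - t/3
j(m) = 3 + m**2 - 5*m (j(m) = (m**2 - 5*m) + 3 = 3 + m**2 - 5*m)
-3721*j(G(3)) = -3721*(3 + (4 - 1/3*3)**2 - 5*(4 - 1/3*3)) = -3721*(3 + (4 - 1)**2 - 5*(4 - 1)) = -3721*(3 + 3**2 - 5*3) = -3721*(3 + 9 - 15) = -3721*(-3) = 11163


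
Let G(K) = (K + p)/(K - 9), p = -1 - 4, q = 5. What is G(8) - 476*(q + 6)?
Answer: -5239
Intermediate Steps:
p = -5
G(K) = (-5 + K)/(-9 + K) (G(K) = (K - 5)/(K - 9) = (-5 + K)/(-9 + K))
G(8) - 476*(q + 6) = (-5 + 8)/(-9 + 8) - 476*(5 + 6) = 3/(-1) - 476*11 = -1*3 - 119*44 = -3 - 5236 = -5239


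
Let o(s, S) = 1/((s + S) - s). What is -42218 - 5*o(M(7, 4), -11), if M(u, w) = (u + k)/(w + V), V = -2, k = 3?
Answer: -464393/11 ≈ -42218.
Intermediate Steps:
M(u, w) = (3 + u)/(-2 + w) (M(u, w) = (u + 3)/(w - 2) = (3 + u)/(-2 + w))
o(s, S) = 1/S (o(s, S) = 1/((S + s) - s) = 1/S)
-42218 - 5*o(M(7, 4), -11) = -42218 - 5/(-11) = -42218 - 5*(-1)/11 = -42218 - 1*(-5/11) = -42218 + 5/11 = -464393/11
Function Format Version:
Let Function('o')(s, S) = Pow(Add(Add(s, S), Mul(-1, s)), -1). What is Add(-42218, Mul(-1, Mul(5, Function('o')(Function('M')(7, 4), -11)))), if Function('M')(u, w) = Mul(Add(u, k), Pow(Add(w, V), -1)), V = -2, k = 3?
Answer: Rational(-464393, 11) ≈ -42218.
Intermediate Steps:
Function('M')(u, w) = Mul(Pow(Add(-2, w), -1), Add(3, u)) (Function('M')(u, w) = Mul(Add(u, 3), Pow(Add(w, -2), -1)) = Mul(Add(3, u), Pow(Add(-2, w), -1)) = Mul(Pow(Add(-2, w), -1), Add(3, u)))
Function('o')(s, S) = Pow(S, -1) (Function('o')(s, S) = Pow(Add(Add(S, s), Mul(-1, s)), -1) = Pow(S, -1))
Add(-42218, Mul(-1, Mul(5, Function('o')(Function('M')(7, 4), -11)))) = Add(-42218, Mul(-1, Mul(5, Pow(-11, -1)))) = Add(-42218, Mul(-1, Mul(5, Rational(-1, 11)))) = Add(-42218, Mul(-1, Rational(-5, 11))) = Add(-42218, Rational(5, 11)) = Rational(-464393, 11)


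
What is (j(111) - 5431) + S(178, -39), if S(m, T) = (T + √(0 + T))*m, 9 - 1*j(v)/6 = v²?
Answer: -86245 + 178*I*√39 ≈ -86245.0 + 1111.6*I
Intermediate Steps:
j(v) = 54 - 6*v²
S(m, T) = m*(T + √T) (S(m, T) = (T + √T)*m = m*(T + √T))
(j(111) - 5431) + S(178, -39) = ((54 - 6*111²) - 5431) + 178*(-39 + √(-39)) = ((54 - 6*12321) - 5431) + 178*(-39 + I*√39) = ((54 - 73926) - 5431) + (-6942 + 178*I*√39) = (-73872 - 5431) + (-6942 + 178*I*√39) = -79303 + (-6942 + 178*I*√39) = -86245 + 178*I*√39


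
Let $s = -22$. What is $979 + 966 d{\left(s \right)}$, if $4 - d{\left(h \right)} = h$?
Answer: $26095$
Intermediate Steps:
$d{\left(h \right)} = 4 - h$
$979 + 966 d{\left(s \right)} = 979 + 966 \left(4 - -22\right) = 979 + 966 \left(4 + 22\right) = 979 + 966 \cdot 26 = 979 + 25116 = 26095$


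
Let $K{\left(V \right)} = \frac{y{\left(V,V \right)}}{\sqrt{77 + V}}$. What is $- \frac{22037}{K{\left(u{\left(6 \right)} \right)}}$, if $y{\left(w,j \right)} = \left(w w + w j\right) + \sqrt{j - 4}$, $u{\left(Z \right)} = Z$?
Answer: $- \frac{793332 \sqrt{83}}{2591} + \frac{22037 \sqrt{166}}{5182} \approx -2734.7$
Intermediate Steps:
$y{\left(w,j \right)} = w^{2} + \sqrt{-4 + j} + j w$ ($y{\left(w,j \right)} = \left(w^{2} + j w\right) + \sqrt{-4 + j} = w^{2} + \sqrt{-4 + j} + j w$)
$K{\left(V \right)} = \frac{\sqrt{-4 + V} + 2 V^{2}}{\sqrt{77 + V}}$ ($K{\left(V \right)} = \frac{V^{2} + \sqrt{-4 + V} + V V}{\sqrt{77 + V}} = \frac{V^{2} + \sqrt{-4 + V} + V^{2}}{\sqrt{77 + V}} = \frac{\sqrt{-4 + V} + 2 V^{2}}{\sqrt{77 + V}}$)
$- \frac{22037}{K{\left(u{\left(6 \right)} \right)}} = - \frac{22037}{\frac{1}{\sqrt{77 + 6}} \left(\sqrt{-4 + 6} + 2 \cdot 6^{2}\right)} = - \frac{22037}{\frac{1}{\sqrt{83}} \left(\sqrt{2} + 2 \cdot 36\right)} = - \frac{22037}{\frac{\sqrt{83}}{83} \left(\sqrt{2} + 72\right)} = - \frac{22037}{\frac{\sqrt{83}}{83} \left(72 + \sqrt{2}\right)} = - \frac{22037}{\frac{1}{83} \sqrt{83} \left(72 + \sqrt{2}\right)} = - 22037 \frac{\sqrt{83}}{72 + \sqrt{2}} = - \frac{22037 \sqrt{83}}{72 + \sqrt{2}}$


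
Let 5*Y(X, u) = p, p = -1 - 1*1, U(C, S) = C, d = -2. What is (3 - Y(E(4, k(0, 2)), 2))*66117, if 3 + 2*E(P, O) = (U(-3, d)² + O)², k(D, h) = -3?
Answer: 1123989/5 ≈ 2.2480e+5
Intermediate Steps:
p = -2 (p = -1 - 1 = -2)
E(P, O) = -3/2 + (9 + O)²/2 (E(P, O) = -3/2 + ((-3)² + O)²/2 = -3/2 + (9 + O)²/2)
Y(X, u) = -⅖ (Y(X, u) = (⅕)*(-2) = -⅖)
(3 - Y(E(4, k(0, 2)), 2))*66117 = (3 - 1*(-⅖))*66117 = (3 + ⅖)*66117 = (17/5)*66117 = 1123989/5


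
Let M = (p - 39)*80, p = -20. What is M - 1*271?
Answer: -4991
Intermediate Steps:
M = -4720 (M = (-20 - 39)*80 = -59*80 = -4720)
M - 1*271 = -4720 - 1*271 = -4720 - 271 = -4991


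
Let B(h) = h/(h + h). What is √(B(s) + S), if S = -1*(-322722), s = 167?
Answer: √1290890/2 ≈ 568.09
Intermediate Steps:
S = 322722
B(h) = ½ (B(h) = h/((2*h)) = (1/(2*h))*h = ½)
√(B(s) + S) = √(½ + 322722) = √(645445/2) = √1290890/2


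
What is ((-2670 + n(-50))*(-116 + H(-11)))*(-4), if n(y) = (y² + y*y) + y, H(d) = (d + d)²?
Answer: -3356160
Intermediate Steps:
H(d) = 4*d² (H(d) = (2*d)² = 4*d²)
n(y) = y + 2*y² (n(y) = (y² + y²) + y = 2*y² + y = y + 2*y²)
((-2670 + n(-50))*(-116 + H(-11)))*(-4) = ((-2670 - 50*(1 + 2*(-50)))*(-116 + 4*(-11)²))*(-4) = ((-2670 - 50*(1 - 100))*(-116 + 4*121))*(-4) = ((-2670 - 50*(-99))*(-116 + 484))*(-4) = ((-2670 + 4950)*368)*(-4) = (2280*368)*(-4) = 839040*(-4) = -3356160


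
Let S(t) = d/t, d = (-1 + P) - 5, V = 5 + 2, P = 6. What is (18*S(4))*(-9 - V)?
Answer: 0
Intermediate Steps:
V = 7
d = 0 (d = (-1 + 6) - 5 = 5 - 5 = 0)
S(t) = 0 (S(t) = 0/t = 0)
(18*S(4))*(-9 - V) = (18*0)*(-9 - 1*7) = 0*(-9 - 7) = 0*(-16) = 0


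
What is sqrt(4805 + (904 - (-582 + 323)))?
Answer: 4*sqrt(373) ≈ 77.253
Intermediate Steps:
sqrt(4805 + (904 - (-582 + 323))) = sqrt(4805 + (904 - 1*(-259))) = sqrt(4805 + (904 + 259)) = sqrt(4805 + 1163) = sqrt(5968) = 4*sqrt(373)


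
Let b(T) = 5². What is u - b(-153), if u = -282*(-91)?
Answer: 25637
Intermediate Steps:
u = 25662
b(T) = 25
u - b(-153) = 25662 - 1*25 = 25662 - 25 = 25637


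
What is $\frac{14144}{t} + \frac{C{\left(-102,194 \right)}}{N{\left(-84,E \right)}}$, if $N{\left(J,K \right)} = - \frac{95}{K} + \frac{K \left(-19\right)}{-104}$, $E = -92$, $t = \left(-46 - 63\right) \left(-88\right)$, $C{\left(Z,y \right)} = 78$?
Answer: $- \frac{26165152}{7540511} \approx -3.4699$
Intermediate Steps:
$t = 9592$ ($t = \left(-109\right) \left(-88\right) = 9592$)
$N{\left(J,K \right)} = - \frac{95}{K} + \frac{19 K}{104}$ ($N{\left(J,K \right)} = - \frac{95}{K} + - 19 K \left(- \frac{1}{104}\right) = - \frac{95}{K} + \frac{19 K}{104}$)
$\frac{14144}{t} + \frac{C{\left(-102,194 \right)}}{N{\left(-84,E \right)}} = \frac{14144}{9592} + \frac{78}{- \frac{95}{-92} + \frac{19}{104} \left(-92\right)} = 14144 \cdot \frac{1}{9592} + \frac{78}{\left(-95\right) \left(- \frac{1}{92}\right) - \frac{437}{26}} = \frac{1768}{1199} + \frac{78}{\frac{95}{92} - \frac{437}{26}} = \frac{1768}{1199} + \frac{78}{- \frac{18867}{1196}} = \frac{1768}{1199} + 78 \left(- \frac{1196}{18867}\right) = \frac{1768}{1199} - \frac{31096}{6289} = - \frac{26165152}{7540511}$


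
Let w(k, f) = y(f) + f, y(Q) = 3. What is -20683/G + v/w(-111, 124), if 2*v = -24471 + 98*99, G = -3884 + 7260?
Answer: -27556813/428752 ≈ -64.272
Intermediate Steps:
w(k, f) = 3 + f
G = 3376
v = -14769/2 (v = (-24471 + 98*99)/2 = (-24471 + 9702)/2 = (½)*(-14769) = -14769/2 ≈ -7384.5)
-20683/G + v/w(-111, 124) = -20683/3376 - 14769/(2*(3 + 124)) = -20683*1/3376 - 14769/2/127 = -20683/3376 - 14769/2*1/127 = -20683/3376 - 14769/254 = -27556813/428752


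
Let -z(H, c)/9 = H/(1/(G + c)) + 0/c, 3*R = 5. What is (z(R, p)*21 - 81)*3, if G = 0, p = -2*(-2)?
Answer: -4023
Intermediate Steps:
R = 5/3 (R = (⅓)*5 = 5/3 ≈ 1.6667)
p = 4
z(H, c) = -9*H*c (z(H, c) = -9*(H/(1/(0 + c)) + 0/c) = -9*(H/(1/c) + 0) = -9*(H*c + 0) = -9*H*c)
(z(R, p)*21 - 81)*3 = (-9*5/3*4*21 - 81)*3 = (-60*21 - 81)*3 = (-1260 - 81)*3 = -1341*3 = -4023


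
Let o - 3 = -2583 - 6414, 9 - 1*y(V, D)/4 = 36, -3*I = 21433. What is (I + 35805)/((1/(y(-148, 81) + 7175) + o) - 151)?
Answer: -303817397/96941571 ≈ -3.1340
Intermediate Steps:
I = -21433/3 (I = -⅓*21433 = -21433/3 ≈ -7144.3)
y(V, D) = -108 (y(V, D) = 36 - 4*36 = 36 - 144 = -108)
o = -8994 (o = 3 + (-2583 - 6414) = 3 - 8997 = -8994)
(I + 35805)/((1/(y(-148, 81) + 7175) + o) - 151) = (-21433/3 + 35805)/((1/(-108 + 7175) - 8994) - 151) = 85982/(3*((1/7067 - 8994) - 151)) = 85982/(3*(-63560597/7067 - 151)) = 85982/(3*(-64627714/7067)) = (85982/3)*(-7067/64627714) = -303817397/96941571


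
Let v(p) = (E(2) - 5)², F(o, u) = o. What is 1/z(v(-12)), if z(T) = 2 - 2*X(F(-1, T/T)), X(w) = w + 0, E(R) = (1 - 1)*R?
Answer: ¼ ≈ 0.25000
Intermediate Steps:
E(R) = 0 (E(R) = 0*R = 0)
v(p) = 25 (v(p) = (0 - 5)² = (-5)² = 25)
X(w) = w
z(T) = 4 (z(T) = 2 - 2*(-1) = 2 + 2 = 4)
1/z(v(-12)) = 1/4 = ¼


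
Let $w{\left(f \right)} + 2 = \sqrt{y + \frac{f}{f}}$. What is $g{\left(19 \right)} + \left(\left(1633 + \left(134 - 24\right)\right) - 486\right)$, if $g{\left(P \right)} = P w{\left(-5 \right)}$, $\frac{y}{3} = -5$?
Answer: $1219 + 19 i \sqrt{14} \approx 1219.0 + 71.091 i$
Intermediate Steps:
$y = -15$ ($y = 3 \left(-5\right) = -15$)
$w{\left(f \right)} = -2 + i \sqrt{14}$ ($w{\left(f \right)} = -2 + \sqrt{-15 + \frac{f}{f}} = -2 + \sqrt{-15 + 1} = -2 + \sqrt{-14} = -2 + i \sqrt{14}$)
$g{\left(P \right)} = P \left(-2 + i \sqrt{14}\right)$
$g{\left(19 \right)} + \left(\left(1633 + \left(134 - 24\right)\right) - 486\right) = 19 \left(-2 + i \sqrt{14}\right) + \left(\left(1633 + \left(134 - 24\right)\right) - 486\right) = \left(-38 + 19 i \sqrt{14}\right) + \left(\left(1633 + \left(134 - 24\right)\right) - 486\right) = \left(-38 + 19 i \sqrt{14}\right) + \left(\left(1633 + 110\right) - 486\right) = \left(-38 + 19 i \sqrt{14}\right) + \left(1743 - 486\right) = \left(-38 + 19 i \sqrt{14}\right) + 1257 = 1219 + 19 i \sqrt{14}$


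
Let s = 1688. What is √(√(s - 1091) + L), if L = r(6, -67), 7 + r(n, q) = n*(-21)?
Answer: √(-133 + √597) ≈ 10.42*I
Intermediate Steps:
r(n, q) = -7 - 21*n (r(n, q) = -7 + n*(-21) = -7 - 21*n)
L = -133 (L = -7 - 21*6 = -7 - 126 = -133)
√(√(s - 1091) + L) = √(√(1688 - 1091) - 133) = √(√597 - 133) = √(-133 + √597)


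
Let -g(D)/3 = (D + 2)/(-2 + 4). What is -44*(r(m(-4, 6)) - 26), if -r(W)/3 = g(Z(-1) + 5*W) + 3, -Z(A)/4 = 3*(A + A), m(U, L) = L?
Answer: -9548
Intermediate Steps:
Z(A) = -24*A (Z(A) = -12*(A + A) = -12*2*A = -24*A)
g(D) = -3 - 3*D/2 (g(D) = -3*(D + 2)/(-2 + 4) = -3*(2 + D)/2 = -3*(1 + D/2) = -3 - 3*D/2)
r(W) = 108 + 45*W/2 (r(W) = -3*((-3 - 3*(-24*(-1) + 5*W)/2) + 3) = -3*((-3 - 3*(24 + 5*W)/2) + 3) = -3*((-3 + (-36 - 15*W/2)) + 3) = -3*((-39 - 15*W/2) + 3) = -3*(-36 - 15*W/2) = 108 + 45*W/2)
-44*(r(m(-4, 6)) - 26) = -44*((108 + (45/2)*6) - 26) = -44*((108 + 135) - 26) = -44*(243 - 26) = -44*217 = -9548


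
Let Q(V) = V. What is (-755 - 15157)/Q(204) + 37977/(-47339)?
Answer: -3730419/47339 ≈ -78.802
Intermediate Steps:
(-755 - 15157)/Q(204) + 37977/(-47339) = (-755 - 15157)/204 + 37977/(-47339) = -15912*1/204 + 37977*(-1/47339) = -78 - 37977/47339 = -3730419/47339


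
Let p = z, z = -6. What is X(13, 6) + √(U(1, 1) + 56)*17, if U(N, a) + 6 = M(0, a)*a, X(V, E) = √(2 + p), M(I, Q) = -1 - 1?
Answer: 2*I + 68*√3 ≈ 117.78 + 2.0*I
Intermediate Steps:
p = -6
M(I, Q) = -2
X(V, E) = 2*I (X(V, E) = √(2 - 6) = √(-4) = 2*I)
U(N, a) = -6 - 2*a
X(13, 6) + √(U(1, 1) + 56)*17 = 2*I + √((-6 - 2*1) + 56)*17 = 2*I + √((-6 - 2) + 56)*17 = 2*I + √(-8 + 56)*17 = 2*I + √48*17 = 2*I + (4*√3)*17 = 2*I + 68*√3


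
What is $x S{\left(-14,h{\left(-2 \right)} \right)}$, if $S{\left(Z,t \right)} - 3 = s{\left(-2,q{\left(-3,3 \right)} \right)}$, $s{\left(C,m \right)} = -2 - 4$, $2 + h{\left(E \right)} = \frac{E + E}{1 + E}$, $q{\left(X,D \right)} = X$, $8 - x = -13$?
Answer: $-63$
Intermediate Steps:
$x = 21$ ($x = 8 - -13 = 8 + 13 = 21$)
$h{\left(E \right)} = -2 + \frac{2 E}{1 + E}$ ($h{\left(E \right)} = -2 + \frac{E + E}{1 + E} = -2 + \frac{2 E}{1 + E}$)
$s{\left(C,m \right)} = -6$
$S{\left(Z,t \right)} = -3$ ($S{\left(Z,t \right)} = 3 - 6 = -3$)
$x S{\left(-14,h{\left(-2 \right)} \right)} = 21 \left(-3\right) = -63$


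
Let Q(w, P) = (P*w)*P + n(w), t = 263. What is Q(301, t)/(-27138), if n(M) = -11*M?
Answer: -10408279/13569 ≈ -767.06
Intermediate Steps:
Q(w, P) = -11*w + w*P**2 (Q(w, P) = (P*w)*P - 11*w = w*P**2 - 11*w = -11*w + w*P**2)
Q(301, t)/(-27138) = (301*(-11 + 263**2))/(-27138) = (301*(-11 + 69169))*(-1/27138) = (301*69158)*(-1/27138) = 20816558*(-1/27138) = -10408279/13569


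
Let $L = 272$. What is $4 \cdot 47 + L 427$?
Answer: $116332$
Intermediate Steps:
$4 \cdot 47 + L 427 = 4 \cdot 47 + 272 \cdot 427 = 188 + 116144 = 116332$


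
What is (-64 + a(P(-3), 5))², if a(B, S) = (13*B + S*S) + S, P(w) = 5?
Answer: 961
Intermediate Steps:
a(B, S) = S + S² + 13*B (a(B, S) = (13*B + S²) + S = (S² + 13*B) + S = S + S² + 13*B)
(-64 + a(P(-3), 5))² = (-64 + (5 + 5² + 13*5))² = (-64 + (5 + 25 + 65))² = (-64 + 95)² = 31² = 961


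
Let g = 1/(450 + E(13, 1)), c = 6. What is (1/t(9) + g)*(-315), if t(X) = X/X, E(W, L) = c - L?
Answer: -4104/13 ≈ -315.69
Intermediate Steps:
E(W, L) = 6 - L
t(X) = 1
g = 1/455 (g = 1/(450 + (6 - 1*1)) = 1/(450 + (6 - 1)) = 1/(450 + 5) = 1/455 ≈ 0.0021978)
(1/t(9) + g)*(-315) = (1/1 + 1/455)*(-315) = (1 + 1/455)*(-315) = (456/455)*(-315) = -4104/13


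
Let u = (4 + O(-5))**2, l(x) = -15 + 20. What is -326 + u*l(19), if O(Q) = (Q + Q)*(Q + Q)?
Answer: 53754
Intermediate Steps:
l(x) = 5
O(Q) = 4*Q**2 (O(Q) = (2*Q)*(2*Q) = 4*Q**2)
u = 10816 (u = (4 + 4*(-5)**2)**2 = (4 + 4*25)**2 = (4 + 100)**2 = 104**2 = 10816)
-326 + u*l(19) = -326 + 10816*5 = -326 + 54080 = 53754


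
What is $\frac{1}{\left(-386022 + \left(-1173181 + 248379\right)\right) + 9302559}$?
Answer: $\frac{1}{7991735} \approx 1.2513 \cdot 10^{-7}$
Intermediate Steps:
$\frac{1}{\left(-386022 + \left(-1173181 + 248379\right)\right) + 9302559} = \frac{1}{\left(-386022 - 924802\right) + 9302559} = \frac{1}{-1310824 + 9302559} = \frac{1}{7991735}$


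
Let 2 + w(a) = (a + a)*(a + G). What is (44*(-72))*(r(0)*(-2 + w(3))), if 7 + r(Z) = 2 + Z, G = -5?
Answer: -253440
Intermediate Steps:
r(Z) = -5 + Z (r(Z) = -7 + (2 + Z) = -5 + Z)
w(a) = -2 + 2*a*(-5 + a) (w(a) = -2 + (a + a)*(a - 5) = -2 + (2*a)*(-5 + a) = -2 + 2*a*(-5 + a))
(44*(-72))*(r(0)*(-2 + w(3))) = (44*(-72))*((-5 + 0)*(-2 + (-2 - 10*3 + 2*3²))) = -(-15840)*(-2 + (-2 - 30 + 2*9)) = -(-15840)*(-2 + (-2 - 30 + 18)) = -(-15840)*(-2 - 14) = -(-15840)*(-16) = -3168*80 = -253440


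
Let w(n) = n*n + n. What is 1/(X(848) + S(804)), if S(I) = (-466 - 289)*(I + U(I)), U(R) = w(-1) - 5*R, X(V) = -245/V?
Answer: 848/2059011595 ≈ 4.1185e-7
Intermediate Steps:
w(n) = n + n**2 (w(n) = n**2 + n = n + n**2)
U(R) = -5*R (U(R) = -(1 - 1) - 5*R = -1*0 - 5*R = 0 - 5*R = -5*R)
S(I) = 3020*I (S(I) = (-466 - 289)*(I - 5*I) = -(-3020)*I = 3020*I)
1/(X(848) + S(804)) = 1/(-245/848 + 3020*804) = 1/(-245*1/848 + 2428080) = 1/(-245/848 + 2428080) = 1/(2059011595/848) = 848/2059011595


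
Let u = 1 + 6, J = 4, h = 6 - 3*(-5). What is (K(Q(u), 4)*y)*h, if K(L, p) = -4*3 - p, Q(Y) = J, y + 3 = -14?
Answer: 5712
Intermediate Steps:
y = -17 (y = -3 - 14 = -17)
h = 21 (h = 6 + 15 = 21)
u = 7
Q(Y) = 4
K(L, p) = -12 - p
(K(Q(u), 4)*y)*h = ((-12 - 1*4)*(-17))*21 = ((-12 - 4)*(-17))*21 = -16*(-17)*21 = 272*21 = 5712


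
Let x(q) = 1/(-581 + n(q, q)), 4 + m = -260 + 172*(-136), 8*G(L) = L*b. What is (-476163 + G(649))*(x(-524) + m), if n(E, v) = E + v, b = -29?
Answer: 147519189453125/13032 ≈ 1.1320e+10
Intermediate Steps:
G(L) = -29*L/8 (G(L) = (L*(-29))/8 = (-29*L)/8 = -29*L/8)
m = -23656 (m = -4 + (-260 + 172*(-136)) = -4 + (-260 - 23392) = -4 - 23652 = -23656)
x(q) = 1/(-581 + 2*q) (x(q) = 1/(-581 + (q + q)) = 1/(-581 + 2*q))
(-476163 + G(649))*(x(-524) + m) = (-476163 - 29/8*649)*(1/(-581 + 2*(-524)) - 23656) = (-476163 - 18821/8)*(1/(-581 - 1048) - 23656) = -3828125*(1/(-1629) - 23656)/8 = -3828125*(-1/1629 - 23656)/8 = -3828125/8*(-38535625/1629) = 147519189453125/13032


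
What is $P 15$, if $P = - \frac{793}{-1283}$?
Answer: $\frac{11895}{1283} \approx 9.2712$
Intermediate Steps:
$P = \frac{793}{1283}$ ($P = \left(-793\right) \left(- \frac{1}{1283}\right) = \frac{793}{1283} \approx 0.61808$)
$P 15 = \frac{793}{1283} \cdot 15 = \frac{11895}{1283}$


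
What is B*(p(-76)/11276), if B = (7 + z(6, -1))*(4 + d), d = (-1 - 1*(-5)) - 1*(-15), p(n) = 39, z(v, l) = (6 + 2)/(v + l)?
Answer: 38571/56380 ≈ 0.68413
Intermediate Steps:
z(v, l) = 8/(l + v)
d = 19 (d = (-1 + 5) + 15 = 4 + 15 = 19)
B = 989/5 (B = (7 + 8/(-1 + 6))*(4 + 19) = (7 + 8/5)*23 = (43/5)*23 = 989/5 ≈ 197.80)
B*(p(-76)/11276) = 989*(39/11276)/5 = 989*(39*(1/11276))/5 = (989/5)*(39/11276) = 38571/56380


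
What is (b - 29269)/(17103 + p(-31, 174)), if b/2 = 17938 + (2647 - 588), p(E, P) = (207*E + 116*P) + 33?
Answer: 3575/10301 ≈ 0.34705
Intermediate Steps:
p(E, P) = 33 + 116*P + 207*E (p(E, P) = (116*P + 207*E) + 33 = 33 + 116*P + 207*E)
b = 39994 (b = 2*(17938 + (2647 - 588)) = 2*(17938 + 2059) = 2*19997 = 39994)
(b - 29269)/(17103 + p(-31, 174)) = (39994 - 29269)/(17103 + (33 + 116*174 + 207*(-31))) = 10725/(17103 + (33 + 20184 - 6417)) = 10725/(17103 + 13800) = 10725/30903 = 10725*(1/30903) = 3575/10301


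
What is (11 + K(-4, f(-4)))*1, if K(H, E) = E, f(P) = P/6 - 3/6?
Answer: 59/6 ≈ 9.8333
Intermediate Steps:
f(P) = -½ + P/6 (f(P) = P*(⅙) - 3*⅙ = P/6 - ½ = -½ + P/6)
(11 + K(-4, f(-4)))*1 = (11 + (-½ + (⅙)*(-4)))*1 = (11 + (-½ - ⅔))*1 = (11 - 7/6)*1 = (59/6)*1 = 59/6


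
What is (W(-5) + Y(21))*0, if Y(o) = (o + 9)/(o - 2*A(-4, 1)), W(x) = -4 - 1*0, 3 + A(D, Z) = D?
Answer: 0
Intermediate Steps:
A(D, Z) = -3 + D
W(x) = -4 (W(x) = -4 + 0 = -4)
Y(o) = (9 + o)/(14 + o) (Y(o) = (o + 9)/(o - 2*(-3 - 4)) = (9 + o)/(o - 2*(-7)) = (9 + o)/(o + 14) = (9 + o)/(14 + o))
(W(-5) + Y(21))*0 = (-4 + (9 + 21)/(14 + 21))*0 = (-4 + 30/35)*0 = (-4 + (1/35)*30)*0 = (-4 + 6/7)*0 = -22/7*0 = 0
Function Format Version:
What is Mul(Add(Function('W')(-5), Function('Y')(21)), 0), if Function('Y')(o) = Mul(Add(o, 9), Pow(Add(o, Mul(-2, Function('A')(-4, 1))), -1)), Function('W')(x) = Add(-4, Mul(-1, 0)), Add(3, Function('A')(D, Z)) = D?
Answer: 0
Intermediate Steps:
Function('A')(D, Z) = Add(-3, D)
Function('W')(x) = -4 (Function('W')(x) = Add(-4, 0) = -4)
Function('Y')(o) = Mul(Pow(Add(14, o), -1), Add(9, o)) (Function('Y')(o) = Mul(Add(o, 9), Pow(Add(o, Mul(-2, Add(-3, -4))), -1)) = Mul(Add(9, o), Pow(Add(o, Mul(-2, -7)), -1)) = Mul(Add(9, o), Pow(Add(o, 14), -1)) = Mul(Add(9, o), Pow(Add(14, o), -1)) = Mul(Pow(Add(14, o), -1), Add(9, o)))
Mul(Add(Function('W')(-5), Function('Y')(21)), 0) = Mul(Add(-4, Mul(Pow(Add(14, 21), -1), Add(9, 21))), 0) = Mul(Add(-4, Mul(Pow(35, -1), 30)), 0) = Mul(Add(-4, Mul(Rational(1, 35), 30)), 0) = Mul(Add(-4, Rational(6, 7)), 0) = Mul(Rational(-22, 7), 0) = 0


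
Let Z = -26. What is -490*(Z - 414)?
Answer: 215600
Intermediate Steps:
-490*(Z - 414) = -490*(-26 - 414) = -490*(-440) = 215600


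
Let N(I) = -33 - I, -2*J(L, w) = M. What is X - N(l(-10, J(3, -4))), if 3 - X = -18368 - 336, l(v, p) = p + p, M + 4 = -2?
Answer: 18746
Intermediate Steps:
M = -6 (M = -4 - 2 = -6)
J(L, w) = 3 (J(L, w) = -½*(-6) = 3)
l(v, p) = 2*p
X = 18707 (X = 3 - (-18368 - 336) = 3 - 1*(-18704) = 3 + 18704 = 18707)
X - N(l(-10, J(3, -4))) = 18707 - (-33 - 2*3) = 18707 - (-33 - 1*6) = 18707 - (-33 - 6) = 18707 - 1*(-39) = 18707 + 39 = 18746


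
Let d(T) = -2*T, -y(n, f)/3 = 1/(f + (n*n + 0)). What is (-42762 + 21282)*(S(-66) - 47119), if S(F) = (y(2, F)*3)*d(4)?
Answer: 31376373000/31 ≈ 1.0121e+9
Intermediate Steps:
y(n, f) = -3/(f + n²) (y(n, f) = -3/(f + (n*n + 0)) = -3/(f + (n² + 0)) = -3/(f + n²))
S(F) = 72/(4 + F) (S(F) = (-3/(F + 2²)*3)*(-2*4) = (-3/(F + 4)*3)*(-8) = (-3/(4 + F)*3)*(-8) = -9/(4 + F)*(-8) = 72/(4 + F))
(-42762 + 21282)*(S(-66) - 47119) = (-42762 + 21282)*(72/(4 - 66) - 47119) = -21480*(72/(-62) - 47119) = -21480*(72*(-1/62) - 47119) = -21480*(-36/31 - 47119) = -21480*(-1460725/31) = 31376373000/31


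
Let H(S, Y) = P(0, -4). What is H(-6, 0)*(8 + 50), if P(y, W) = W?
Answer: -232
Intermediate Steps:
H(S, Y) = -4
H(-6, 0)*(8 + 50) = -4*(8 + 50) = -4*58 = -232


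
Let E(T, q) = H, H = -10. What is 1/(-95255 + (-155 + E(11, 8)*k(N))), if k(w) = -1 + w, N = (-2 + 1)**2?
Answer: -1/95410 ≈ -1.0481e-5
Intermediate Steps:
N = 1 (N = (-1)**2 = 1)
E(T, q) = -10
1/(-95255 + (-155 + E(11, 8)*k(N))) = 1/(-95255 + (-155 - 10*(-1 + 1))) = 1/(-95255 + (-155 - 10*0)) = 1/(-95255 + (-155 + 0)) = 1/(-95255 - 155) = 1/(-95410) = -1/95410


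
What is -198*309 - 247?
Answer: -61429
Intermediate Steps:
-198*309 - 247 = -61182 - 247 = -61429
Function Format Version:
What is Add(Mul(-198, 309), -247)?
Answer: -61429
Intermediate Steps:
Add(Mul(-198, 309), -247) = Add(-61182, -247) = -61429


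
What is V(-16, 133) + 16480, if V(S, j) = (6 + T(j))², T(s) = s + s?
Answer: 90464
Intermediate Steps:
T(s) = 2*s
V(S, j) = (6 + 2*j)²
V(-16, 133) + 16480 = 4*(3 + 133)² + 16480 = 4*136² + 16480 = 4*18496 + 16480 = 73984 + 16480 = 90464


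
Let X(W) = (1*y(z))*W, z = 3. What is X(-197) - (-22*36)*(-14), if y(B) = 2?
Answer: -11482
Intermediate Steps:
X(W) = 2*W (X(W) = (1*2)*W = 2*W)
X(-197) - (-22*36)*(-14) = 2*(-197) - (-22*36)*(-14) = -394 - (-792)*(-14) = -394 - 1*11088 = -394 - 11088 = -11482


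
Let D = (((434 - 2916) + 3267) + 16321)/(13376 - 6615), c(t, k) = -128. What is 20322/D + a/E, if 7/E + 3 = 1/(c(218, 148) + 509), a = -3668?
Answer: 10430773375/1086231 ≈ 9602.7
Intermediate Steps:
D = 17106/6761 (D = ((-2482 + 3267) + 16321)/6761 = (785 + 16321)*(1/6761) = 17106*(1/6761) = 17106/6761 ≈ 2.5301)
E = -2667/1142 (E = 7/(-3 + 1/(-128 + 509)) = 7/(-3 + 1/381) = 7/(-1142/381) = 7*(-381/1142) = -2667/1142 ≈ -2.3354)
20322/D + a/E = 20322/(17106/6761) - 3668/(-2667/1142) = 20322*(6761/17106) - 3668*(-1142/2667) = 22899507/2851 + 598408/381 = 10430773375/1086231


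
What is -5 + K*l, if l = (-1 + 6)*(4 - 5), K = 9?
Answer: -50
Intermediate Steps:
l = -5 (l = 5*(-1) = -5)
-5 + K*l = -5 + 9*(-5) = -5 - 45 = -50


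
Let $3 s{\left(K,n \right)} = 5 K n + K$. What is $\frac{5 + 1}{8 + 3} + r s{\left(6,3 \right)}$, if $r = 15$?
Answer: $\frac{5286}{11} \approx 480.55$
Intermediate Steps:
$s{\left(K,n \right)} = \frac{K}{3} + \frac{5 K n}{3}$ ($s{\left(K,n \right)} = \frac{5 K n + K}{3} = \frac{K + 5 K n}{3} = \frac{K}{3} + \frac{5 K n}{3}$)
$\frac{5 + 1}{8 + 3} + r s{\left(6,3 \right)} = \frac{5 + 1}{8 + 3} + 15 \cdot \frac{1}{3} \cdot 6 \left(1 + 5 \cdot 3\right) = \frac{6}{11} + 15 \cdot \frac{1}{3} \cdot 6 \left(1 + 15\right) = 6 \cdot \frac{1}{11} + 15 \cdot \frac{1}{3} \cdot 6 \cdot 16 = \frac{6}{11} + 15 \cdot 32 = \frac{6}{11} + 480 = \frac{5286}{11}$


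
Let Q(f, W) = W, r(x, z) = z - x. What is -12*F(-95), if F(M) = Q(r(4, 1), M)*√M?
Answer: 1140*I*√95 ≈ 11111.0*I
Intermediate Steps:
F(M) = M^(3/2) (F(M) = M*√M = M^(3/2))
-12*F(-95) = -(-1140)*I*√95 = 1140*I*√95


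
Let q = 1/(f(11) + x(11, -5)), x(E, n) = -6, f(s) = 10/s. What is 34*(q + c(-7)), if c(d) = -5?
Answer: -4947/28 ≈ -176.68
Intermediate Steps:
q = -11/56 (q = 1/(10/11 - 6) = 1/(-56/11) = -11/56 ≈ -0.19643)
34*(q + c(-7)) = 34*(-11/56 - 5) = 34*(-291/56) = -4947/28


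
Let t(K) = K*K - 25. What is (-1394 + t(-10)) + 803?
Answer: -516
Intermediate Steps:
t(K) = -25 + K² (t(K) = K² - 25 = -25 + K²)
(-1394 + t(-10)) + 803 = (-1394 + (-25 + (-10)²)) + 803 = (-1394 + (-25 + 100)) + 803 = (-1394 + 75) + 803 = -1319 + 803 = -516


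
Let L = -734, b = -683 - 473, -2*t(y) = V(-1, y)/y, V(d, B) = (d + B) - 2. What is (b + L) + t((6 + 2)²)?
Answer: -241981/128 ≈ -1890.5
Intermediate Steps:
V(d, B) = -2 + B + d (V(d, B) = (B + d) - 2 = -2 + B + d)
t(y) = -(-3 + y)/(2*y) (t(y) = -(-2 + y - 1)/(2*y) = -(-3 + y)/(2*y))
b = -1156
(b + L) + t((6 + 2)²) = (-1156 - 734) + (3 - (6 + 2)²)/(2*((6 + 2)²)) = -1890 + (3 - 1*8²)/(2*(8²)) = -1890 + (½)*(3 - 1*64)/64 = -1890 + (½)*(1/64)*(3 - 64) = -1890 + (½)*(1/64)*(-61) = -1890 - 61/128 = -241981/128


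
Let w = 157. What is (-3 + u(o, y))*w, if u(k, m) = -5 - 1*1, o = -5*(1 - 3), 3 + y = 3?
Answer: -1413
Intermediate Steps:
y = 0 (y = -3 + 3 = 0)
o = 10 (o = -5*(-2) = 10)
u(k, m) = -6 (u(k, m) = -5 - 1 = -6)
(-3 + u(o, y))*w = (-3 - 6)*157 = -9*157 = -1413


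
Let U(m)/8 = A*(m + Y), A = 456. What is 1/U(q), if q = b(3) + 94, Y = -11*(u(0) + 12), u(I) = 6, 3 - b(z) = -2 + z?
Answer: -1/372096 ≈ -2.6875e-6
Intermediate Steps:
b(z) = 5 - z (b(z) = 3 - (-2 + z) = 3 + (2 - z) = 5 - z)
Y = -198 (Y = -11*(6 + 12) = -11*18 = -198)
q = 96 (q = (5 - 1*3) + 94 = (5 - 3) + 94 = 2 + 94 = 96)
U(m) = -722304 + 3648*m (U(m) = 8*(456*(m - 198)) = 8*(456*(-198 + m)) = 8*(-90288 + 456*m) = -722304 + 3648*m)
1/U(q) = 1/(-722304 + 3648*96) = 1/(-722304 + 350208) = 1/(-372096) = -1/372096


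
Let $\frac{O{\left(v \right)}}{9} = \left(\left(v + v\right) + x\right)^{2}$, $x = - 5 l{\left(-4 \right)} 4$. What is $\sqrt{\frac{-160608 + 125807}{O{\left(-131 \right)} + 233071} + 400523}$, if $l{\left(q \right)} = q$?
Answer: $\frac{80 \sqrt{17658031654330}}{531187} \approx 632.87$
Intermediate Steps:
$x = 80$ ($x = \left(-5\right) \left(-4\right) 4 = 20 \cdot 4 = 80$)
$O{\left(v \right)} = 9 \left(80 + 2 v\right)^{2}$ ($O{\left(v \right)} = 9 \left(\left(v + v\right) + 80\right)^{2} = 9 \left(2 v + 80\right)^{2} = 9 \left(80 + 2 v\right)^{2}$)
$\sqrt{\frac{-160608 + 125807}{O{\left(-131 \right)} + 233071} + 400523} = \sqrt{\frac{-160608 + 125807}{36 \left(40 - 131\right)^{2} + 233071} + 400523} = \sqrt{- \frac{34801}{36 \left(-91\right)^{2} + 233071} + 400523} = \sqrt{- \frac{34801}{36 \cdot 8281 + 233071} + 400523} = \sqrt{- \frac{34801}{298116 + 233071} + 400523} = \sqrt{- \frac{34801}{531187} + 400523} = \sqrt{\frac{212752576000}{531187}} = \frac{80 \sqrt{17658031654330}}{531187}$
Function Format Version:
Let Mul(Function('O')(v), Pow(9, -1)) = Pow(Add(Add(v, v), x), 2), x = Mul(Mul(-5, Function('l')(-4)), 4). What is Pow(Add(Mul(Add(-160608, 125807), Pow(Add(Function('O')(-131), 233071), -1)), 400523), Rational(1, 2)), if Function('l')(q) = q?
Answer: Mul(Rational(80, 531187), Pow(17658031654330, Rational(1, 2))) ≈ 632.87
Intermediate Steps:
x = 80 (x = Mul(Mul(-5, -4), 4) = Mul(20, 4) = 80)
Function('O')(v) = Mul(9, Pow(Add(80, Mul(2, v)), 2)) (Function('O')(v) = Mul(9, Pow(Add(Add(v, v), 80), 2)) = Mul(9, Pow(Add(Mul(2, v), 80), 2)) = Mul(9, Pow(Add(80, Mul(2, v)), 2)))
Pow(Add(Mul(Add(-160608, 125807), Pow(Add(Function('O')(-131), 233071), -1)), 400523), Rational(1, 2)) = Pow(Add(Mul(Add(-160608, 125807), Pow(Add(Mul(36, Pow(Add(40, -131), 2)), 233071), -1)), 400523), Rational(1, 2)) = Pow(Add(Mul(-34801, Pow(Add(Mul(36, Pow(-91, 2)), 233071), -1)), 400523), Rational(1, 2)) = Pow(Add(Mul(-34801, Pow(Add(Mul(36, 8281), 233071), -1)), 400523), Rational(1, 2)) = Pow(Add(Mul(-34801, Pow(Add(298116, 233071), -1)), 400523), Rational(1, 2)) = Pow(Add(Mul(-34801, Pow(531187, -1)), 400523), Rational(1, 2)) = Pow(Add(Mul(-34801, Rational(1, 531187)), 400523), Rational(1, 2)) = Pow(Add(Rational(-34801, 531187), 400523), Rational(1, 2)) = Pow(Rational(212752576000, 531187), Rational(1, 2)) = Mul(Rational(80, 531187), Pow(17658031654330, Rational(1, 2)))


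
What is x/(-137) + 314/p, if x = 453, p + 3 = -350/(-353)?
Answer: -15506531/97133 ≈ -159.64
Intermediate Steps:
p = -709/353 (p = -3 - 350/(-353) = -3 - 350*(-1/353) = -3 + 350/353 = -709/353 ≈ -2.0085)
x/(-137) + 314/p = 453/(-137) + 314/(-709/353) = 453*(-1/137) + 314*(-353/709) = -453/137 - 110842/709 = -15506531/97133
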